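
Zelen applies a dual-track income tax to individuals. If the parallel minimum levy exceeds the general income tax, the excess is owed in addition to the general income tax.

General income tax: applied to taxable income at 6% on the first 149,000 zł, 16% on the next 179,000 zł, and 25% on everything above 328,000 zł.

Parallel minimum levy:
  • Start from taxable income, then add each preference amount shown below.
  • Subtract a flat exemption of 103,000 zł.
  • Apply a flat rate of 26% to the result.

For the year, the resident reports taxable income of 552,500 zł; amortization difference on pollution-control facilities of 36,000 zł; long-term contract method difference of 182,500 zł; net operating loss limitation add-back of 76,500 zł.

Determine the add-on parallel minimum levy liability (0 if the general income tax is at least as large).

99,865 zł

General income tax:
  149,000 zł × 6% = 8,940 zł
  179,000 zł × 16% = 28,640 zł
  224,500 zł × 25% = 56,125 zł
  → 93,705 zł

Parallel minimum levy:
  Adjusted income: 552,500 zł + 36,000 zł + 182,500 zł + 76,500 zł = 847,500 zł
  Less exemption 103,000 zł → base 744,500 zł
  744,500 zł × 26% = 193,570 zł

Excess of parallel minimum levy over general income tax: 193,570 zł − 93,705 zł = 99,865 zł.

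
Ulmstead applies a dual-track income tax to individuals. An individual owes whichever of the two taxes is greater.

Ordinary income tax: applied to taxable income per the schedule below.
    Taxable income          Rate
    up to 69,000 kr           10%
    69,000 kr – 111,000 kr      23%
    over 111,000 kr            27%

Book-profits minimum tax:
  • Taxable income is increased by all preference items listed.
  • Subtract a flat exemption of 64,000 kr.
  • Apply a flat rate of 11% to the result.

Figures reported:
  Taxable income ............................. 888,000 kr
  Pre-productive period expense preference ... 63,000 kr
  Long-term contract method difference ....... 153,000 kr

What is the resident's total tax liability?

Book-profits minimum tax:
  Adjusted income: 888,000 kr + 63,000 kr + 153,000 kr = 1,104,000 kr
  Less exemption 64,000 kr → base 1,040,000 kr
  1,040,000 kr × 11% = 114,400 kr

Ordinary income tax:
  69,000 kr × 10% = 6,900 kr
  42,000 kr × 23% = 9,660 kr
  777,000 kr × 27% = 209,790 kr
  → 226,350 kr

226,350 kr > 114,400 kr, so the ordinary income tax governs.

226,350 kr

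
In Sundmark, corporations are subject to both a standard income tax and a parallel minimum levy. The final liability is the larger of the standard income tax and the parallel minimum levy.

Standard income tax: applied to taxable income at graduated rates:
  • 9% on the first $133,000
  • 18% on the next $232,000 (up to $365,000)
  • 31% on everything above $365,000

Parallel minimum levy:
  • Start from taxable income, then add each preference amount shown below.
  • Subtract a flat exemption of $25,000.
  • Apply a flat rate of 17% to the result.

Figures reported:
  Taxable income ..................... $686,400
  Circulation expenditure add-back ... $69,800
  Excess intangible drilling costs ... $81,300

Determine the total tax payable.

Standard income tax:
  $133,000 × 9% = $11,970
  $232,000 × 18% = $41,760
  $321,400 × 31% = $99,634
  → $153,364

Parallel minimum levy:
  Adjusted income: $686,400 + $69,800 + $81,300 = $837,500
  Less exemption $25,000 → base $812,500
  $812,500 × 17% = $138,125

$153,364 > $138,125, so the standard income tax governs.

$153,364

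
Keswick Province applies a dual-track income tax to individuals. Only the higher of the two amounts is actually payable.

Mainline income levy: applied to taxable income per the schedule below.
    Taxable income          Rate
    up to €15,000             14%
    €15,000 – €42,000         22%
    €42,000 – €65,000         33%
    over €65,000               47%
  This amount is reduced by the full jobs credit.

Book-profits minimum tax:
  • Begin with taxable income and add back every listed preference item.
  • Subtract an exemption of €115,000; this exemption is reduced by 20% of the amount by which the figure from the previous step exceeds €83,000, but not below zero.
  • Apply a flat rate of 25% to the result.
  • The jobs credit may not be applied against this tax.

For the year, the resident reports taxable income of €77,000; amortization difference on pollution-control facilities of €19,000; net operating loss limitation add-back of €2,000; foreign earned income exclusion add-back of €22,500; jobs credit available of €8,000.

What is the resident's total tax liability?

Mainline income levy:
  €15,000 × 14% = €2,100
  €27,000 × 22% = €5,940
  €23,000 × 33% = €7,590
  €12,000 × 47% = €5,640
  → €21,270
  Less jobs credit €8,000 → €13,270

Book-profits minimum tax:
  Adjusted income: €77,000 + €19,000 + €2,000 + €22,500 = €120,500
  Exemption: €115,000 − 20% × (€120,500 − €83,000) = €115,000 − €7,500 = €107,500
  Base: €120,500 − €107,500 = €13,000
  €13,000 × 25% = €3,250

€13,270 > €3,250, so the mainline income levy governs.

€13,270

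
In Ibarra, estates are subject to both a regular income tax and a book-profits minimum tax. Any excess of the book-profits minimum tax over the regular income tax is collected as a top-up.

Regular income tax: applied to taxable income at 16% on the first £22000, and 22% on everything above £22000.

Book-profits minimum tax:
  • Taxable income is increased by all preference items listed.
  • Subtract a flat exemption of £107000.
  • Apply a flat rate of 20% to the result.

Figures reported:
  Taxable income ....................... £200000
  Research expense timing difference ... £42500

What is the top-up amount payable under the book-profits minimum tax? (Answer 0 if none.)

Regular income tax:
  £22000 × 16% = £3520
  £178000 × 22% = £39160
  → £42680

Book-profits minimum tax:
  Adjusted income: £200000 + £42500 = £242500
  Less exemption £107000 → base £135500
  £135500 × 20% = £27100

£27100 ≤ £42680, so no add-on is due.

£0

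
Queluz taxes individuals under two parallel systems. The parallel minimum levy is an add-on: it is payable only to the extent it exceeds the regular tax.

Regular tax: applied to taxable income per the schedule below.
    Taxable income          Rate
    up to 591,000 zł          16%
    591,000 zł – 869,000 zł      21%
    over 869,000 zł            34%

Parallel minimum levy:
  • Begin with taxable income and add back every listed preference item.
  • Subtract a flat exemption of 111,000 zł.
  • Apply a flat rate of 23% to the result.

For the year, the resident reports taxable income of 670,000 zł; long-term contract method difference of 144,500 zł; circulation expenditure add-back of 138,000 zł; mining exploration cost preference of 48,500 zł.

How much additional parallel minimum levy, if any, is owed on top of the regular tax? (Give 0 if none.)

93,550 zł

Regular tax:
  591,000 zł × 16% = 94,560 zł
  79,000 zł × 21% = 16,590 zł
  → 111,150 zł

Parallel minimum levy:
  Adjusted income: 670,000 zł + 144,500 zł + 138,000 zł + 48,500 zł = 1,001,000 zł
  Less exemption 111,000 zł → base 890,000 zł
  890,000 zł × 23% = 204,700 zł

Excess of parallel minimum levy over regular tax: 204,700 zł − 111,150 zł = 93,550 zł.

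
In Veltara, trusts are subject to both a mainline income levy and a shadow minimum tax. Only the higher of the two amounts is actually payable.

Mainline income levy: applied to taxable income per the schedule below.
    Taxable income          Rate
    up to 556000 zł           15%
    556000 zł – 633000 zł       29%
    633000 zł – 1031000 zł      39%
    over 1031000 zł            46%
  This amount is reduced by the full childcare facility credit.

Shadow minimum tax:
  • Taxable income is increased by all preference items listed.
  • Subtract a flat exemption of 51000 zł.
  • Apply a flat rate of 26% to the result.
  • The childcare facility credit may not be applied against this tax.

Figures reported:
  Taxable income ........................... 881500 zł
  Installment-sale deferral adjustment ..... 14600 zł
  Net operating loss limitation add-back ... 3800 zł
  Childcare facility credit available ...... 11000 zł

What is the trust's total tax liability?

220714 zł

Mainline income levy:
  556000 zł × 15% = 83400 zł
  77000 zł × 29% = 22330 zł
  248500 zł × 39% = 96915 zł
  → 202645 zł
  Less childcare facility credit 11000 zł → 191645 zł

Shadow minimum tax:
  Adjusted income: 881500 zł + 14600 zł + 3800 zł = 899900 zł
  Less exemption 51000 zł → base 848900 zł
  848900 zł × 26% = 220714 zł

220714 zł > 191645 zł, so the shadow minimum tax is the binding amount.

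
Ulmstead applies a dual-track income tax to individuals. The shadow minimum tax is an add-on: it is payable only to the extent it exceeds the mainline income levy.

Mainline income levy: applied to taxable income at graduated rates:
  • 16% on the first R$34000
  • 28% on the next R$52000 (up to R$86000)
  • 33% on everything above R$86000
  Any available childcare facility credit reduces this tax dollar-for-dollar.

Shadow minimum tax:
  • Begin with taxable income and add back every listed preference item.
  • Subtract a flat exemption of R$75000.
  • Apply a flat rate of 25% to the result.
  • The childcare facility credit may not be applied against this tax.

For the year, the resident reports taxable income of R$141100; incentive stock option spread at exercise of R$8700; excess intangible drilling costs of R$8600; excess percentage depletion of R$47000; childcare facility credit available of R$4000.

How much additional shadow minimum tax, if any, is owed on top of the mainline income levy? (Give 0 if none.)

R$0

Mainline income levy:
  R$34000 × 16% = R$5440
  R$52000 × 28% = R$14560
  R$55100 × 33% = R$18183
  → R$38183
  Less childcare facility credit R$4000 → R$34183

Shadow minimum tax:
  Adjusted income: R$141100 + R$8700 + R$8600 + R$47000 = R$205400
  Less exemption R$75000 → base R$130400
  R$130400 × 25% = R$32600

R$32600 ≤ R$34183, so no add-on is due.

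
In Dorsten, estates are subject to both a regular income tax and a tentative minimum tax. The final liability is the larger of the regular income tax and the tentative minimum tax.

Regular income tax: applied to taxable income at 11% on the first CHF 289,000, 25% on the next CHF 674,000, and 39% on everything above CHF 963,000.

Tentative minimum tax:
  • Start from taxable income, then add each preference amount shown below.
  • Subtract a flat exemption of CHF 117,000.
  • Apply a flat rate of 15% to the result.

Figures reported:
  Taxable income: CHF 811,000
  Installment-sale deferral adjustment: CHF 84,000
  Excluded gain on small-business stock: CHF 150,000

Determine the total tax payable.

CHF 162,290

Regular income tax:
  CHF 289,000 × 11% = CHF 31,790
  CHF 522,000 × 25% = CHF 130,500
  → CHF 162,290

Tentative minimum tax:
  Adjusted income: CHF 811,000 + CHF 84,000 + CHF 150,000 = CHF 1,045,000
  Less exemption CHF 117,000 → base CHF 928,000
  CHF 928,000 × 15% = CHF 139,200

CHF 162,290 > CHF 139,200, so the regular income tax governs.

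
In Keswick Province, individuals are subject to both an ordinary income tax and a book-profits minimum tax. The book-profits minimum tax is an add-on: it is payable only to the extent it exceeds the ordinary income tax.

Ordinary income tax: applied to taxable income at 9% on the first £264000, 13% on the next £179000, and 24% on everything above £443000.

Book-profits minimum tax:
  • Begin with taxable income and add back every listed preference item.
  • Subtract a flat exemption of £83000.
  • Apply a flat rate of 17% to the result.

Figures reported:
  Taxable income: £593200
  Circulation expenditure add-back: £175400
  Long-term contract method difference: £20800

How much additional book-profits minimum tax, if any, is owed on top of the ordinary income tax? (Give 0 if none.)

Book-profits minimum tax:
  Adjusted income: £593200 + £175400 + £20800 = £789400
  Less exemption £83000 → base £706400
  £706400 × 17% = £120088

Ordinary income tax:
  £264000 × 9% = £23760
  £179000 × 13% = £23270
  £150200 × 24% = £36048
  → £83078

Excess of book-profits minimum tax over ordinary income tax: £120088 − £83078 = £37010.

£37010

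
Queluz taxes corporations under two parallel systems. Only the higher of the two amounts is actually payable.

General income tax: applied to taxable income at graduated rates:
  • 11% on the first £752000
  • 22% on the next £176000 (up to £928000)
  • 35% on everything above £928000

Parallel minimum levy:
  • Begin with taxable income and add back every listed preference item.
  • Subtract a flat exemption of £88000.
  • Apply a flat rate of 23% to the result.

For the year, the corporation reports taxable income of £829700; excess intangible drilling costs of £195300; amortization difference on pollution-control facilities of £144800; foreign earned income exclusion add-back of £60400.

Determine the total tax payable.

General income tax:
  £752000 × 11% = £82720
  £77700 × 22% = £17094
  → £99814

Parallel minimum levy:
  Adjusted income: £829700 + £195300 + £144800 + £60400 = £1230200
  Less exemption £88000 → base £1142200
  £1142200 × 23% = £262706

£262706 > £99814, so the parallel minimum levy is the binding amount.

£262706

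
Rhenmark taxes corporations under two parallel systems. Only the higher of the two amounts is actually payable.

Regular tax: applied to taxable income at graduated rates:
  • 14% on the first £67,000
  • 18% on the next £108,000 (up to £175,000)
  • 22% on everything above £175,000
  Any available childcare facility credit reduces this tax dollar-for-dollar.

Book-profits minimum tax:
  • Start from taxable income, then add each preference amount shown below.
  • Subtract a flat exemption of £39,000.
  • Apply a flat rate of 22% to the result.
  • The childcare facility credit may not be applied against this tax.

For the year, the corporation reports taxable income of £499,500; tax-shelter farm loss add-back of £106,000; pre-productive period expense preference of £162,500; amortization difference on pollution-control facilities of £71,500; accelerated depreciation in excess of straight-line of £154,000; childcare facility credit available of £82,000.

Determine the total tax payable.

Regular tax:
  £67,000 × 14% = £9,380
  £108,000 × 18% = £19,440
  £324,500 × 22% = £71,390
  → £100,210
  Less childcare facility credit £82,000 → £18,210

Book-profits minimum tax:
  Adjusted income: £499,500 + £106,000 + £162,500 + £71,500 + £154,000 = £993,500
  Less exemption £39,000 → base £954,500
  £954,500 × 22% = £209,990

£209,990 > £18,210, so the book-profits minimum tax is the binding amount.

£209,990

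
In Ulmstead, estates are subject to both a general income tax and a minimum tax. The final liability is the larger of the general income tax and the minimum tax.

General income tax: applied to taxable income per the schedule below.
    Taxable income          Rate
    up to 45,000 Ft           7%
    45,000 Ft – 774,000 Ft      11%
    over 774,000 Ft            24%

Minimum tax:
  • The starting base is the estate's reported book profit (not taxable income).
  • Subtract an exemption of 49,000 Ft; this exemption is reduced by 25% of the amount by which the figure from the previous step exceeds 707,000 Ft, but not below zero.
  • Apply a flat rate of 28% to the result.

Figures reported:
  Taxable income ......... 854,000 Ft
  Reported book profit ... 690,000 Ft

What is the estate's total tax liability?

Minimum tax:
  Base (reported book profit): 690,000 Ft
  Exemption: 690,000 Ft ≤ 707,000 Ft, so full 49,000 Ft applies
  Base: 690,000 Ft − 49,000 Ft = 641,000 Ft
  641,000 Ft × 28% = 179,480 Ft

General income tax:
  45,000 Ft × 7% = 3,150 Ft
  729,000 Ft × 11% = 80,190 Ft
  80,000 Ft × 24% = 19,200 Ft
  → 102,540 Ft

179,480 Ft > 102,540 Ft, so the minimum tax is the binding amount.

179,480 Ft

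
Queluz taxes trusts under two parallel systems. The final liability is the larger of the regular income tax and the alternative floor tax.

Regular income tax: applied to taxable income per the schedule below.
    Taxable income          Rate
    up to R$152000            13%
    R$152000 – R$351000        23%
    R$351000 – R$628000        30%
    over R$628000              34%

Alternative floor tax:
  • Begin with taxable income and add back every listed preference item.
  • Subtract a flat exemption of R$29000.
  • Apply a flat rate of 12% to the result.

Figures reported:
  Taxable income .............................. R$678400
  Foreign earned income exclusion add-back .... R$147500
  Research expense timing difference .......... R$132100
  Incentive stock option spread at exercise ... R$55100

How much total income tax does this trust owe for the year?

Alternative floor tax:
  Adjusted income: R$678400 + R$147500 + R$132100 + R$55100 = R$1013100
  Less exemption R$29000 → base R$984100
  R$984100 × 12% = R$118092

Regular income tax:
  R$152000 × 13% = R$19760
  R$199000 × 23% = R$45770
  R$277000 × 30% = R$83100
  R$50400 × 34% = R$17136
  → R$165766

R$165766 > R$118092, so the regular income tax governs.

R$165766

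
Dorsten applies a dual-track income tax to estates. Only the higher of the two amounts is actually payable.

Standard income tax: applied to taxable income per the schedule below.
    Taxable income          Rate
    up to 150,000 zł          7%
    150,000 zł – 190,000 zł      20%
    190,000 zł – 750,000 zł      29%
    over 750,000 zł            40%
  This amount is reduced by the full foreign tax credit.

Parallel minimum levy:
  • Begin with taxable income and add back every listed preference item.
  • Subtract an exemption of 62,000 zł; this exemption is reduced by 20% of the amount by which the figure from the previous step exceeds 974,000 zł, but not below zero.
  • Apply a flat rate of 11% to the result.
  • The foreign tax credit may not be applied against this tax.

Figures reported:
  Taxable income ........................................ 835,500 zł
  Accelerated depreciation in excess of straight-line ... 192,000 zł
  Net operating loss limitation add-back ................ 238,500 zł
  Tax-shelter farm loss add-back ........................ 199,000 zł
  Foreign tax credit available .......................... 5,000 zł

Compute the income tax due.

Parallel minimum levy:
  Adjusted income: 835,500 zł + 192,000 zł + 238,500 zł + 199,000 zł = 1,465,000 zł
  Exemption: 20% × (1,465,000 zł − 974,000 zł) = 98,200 zł ≥ 62,000 zł, so the exemption is fully phased out
  Base: 1,465,000 zł − 0 zł = 1,465,000 zł
  1,465,000 zł × 11% = 161,150 zł

Standard income tax:
  150,000 zł × 7% = 10,500 zł
  40,000 zł × 20% = 8,000 zł
  560,000 zł × 29% = 162,400 zł
  85,500 zł × 40% = 34,200 zł
  → 215,100 zł
  Less foreign tax credit 5,000 zł → 210,100 zł

210,100 zł > 161,150 zł, so the standard income tax governs.

210,100 zł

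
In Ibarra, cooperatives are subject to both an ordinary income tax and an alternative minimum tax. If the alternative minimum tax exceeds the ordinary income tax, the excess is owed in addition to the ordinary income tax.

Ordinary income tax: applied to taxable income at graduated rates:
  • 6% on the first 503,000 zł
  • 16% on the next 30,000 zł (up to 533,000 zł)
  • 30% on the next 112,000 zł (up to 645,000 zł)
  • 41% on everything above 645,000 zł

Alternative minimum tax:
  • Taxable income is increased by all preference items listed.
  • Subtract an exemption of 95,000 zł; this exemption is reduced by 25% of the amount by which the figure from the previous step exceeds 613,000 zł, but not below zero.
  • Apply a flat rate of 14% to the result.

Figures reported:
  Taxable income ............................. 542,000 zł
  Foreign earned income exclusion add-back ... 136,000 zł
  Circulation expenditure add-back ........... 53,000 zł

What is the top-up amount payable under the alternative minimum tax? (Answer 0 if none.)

Alternative minimum tax:
  Adjusted income: 542,000 zł + 136,000 zł + 53,000 zł = 731,000 zł
  Exemption: 95,000 zł − 25% × (731,000 zł − 613,000 zł) = 95,000 zł − 29,500 zł = 65,500 zł
  Base: 731,000 zł − 65,500 zł = 665,500 zł
  665,500 zł × 14% = 93,170 zł

Ordinary income tax:
  503,000 zł × 6% = 30,180 zł
  30,000 zł × 16% = 4,800 zł
  9,000 zł × 30% = 2,700 zł
  → 37,680 zł

Excess of alternative minimum tax over ordinary income tax: 93,170 zł − 37,680 zł = 55,490 zł.

55,490 zł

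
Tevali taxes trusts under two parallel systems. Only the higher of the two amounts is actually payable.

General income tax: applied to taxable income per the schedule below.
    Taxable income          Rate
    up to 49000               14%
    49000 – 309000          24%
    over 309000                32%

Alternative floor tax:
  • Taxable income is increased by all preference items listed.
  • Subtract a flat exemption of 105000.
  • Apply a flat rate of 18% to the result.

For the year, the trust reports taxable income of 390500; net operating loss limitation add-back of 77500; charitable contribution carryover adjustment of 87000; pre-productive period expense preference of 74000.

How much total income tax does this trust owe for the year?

95340

Alternative floor tax:
  Adjusted income: 390500 + 77500 + 87000 + 74000 = 629000
  Less exemption 105000 → base 524000
  524000 × 18% = 94320

General income tax:
  49000 × 14% = 6860
  260000 × 24% = 62400
  81500 × 32% = 26080
  → 95340

95340 > 94320, so the general income tax governs.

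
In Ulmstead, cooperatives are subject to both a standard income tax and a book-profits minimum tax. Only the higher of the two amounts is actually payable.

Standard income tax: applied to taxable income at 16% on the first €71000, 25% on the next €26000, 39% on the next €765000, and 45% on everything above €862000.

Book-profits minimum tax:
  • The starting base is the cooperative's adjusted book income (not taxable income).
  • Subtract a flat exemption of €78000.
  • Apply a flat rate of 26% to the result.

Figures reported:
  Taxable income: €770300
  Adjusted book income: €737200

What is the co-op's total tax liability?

Book-profits minimum tax:
  Base (adjusted book income): €737200
  Less exemption €78000 → base €659200
  €659200 × 26% = €171392

Standard income tax:
  €71000 × 16% = €11360
  €26000 × 25% = €6500
  €673300 × 39% = €262587
  → €280447

€280447 > €171392, so the standard income tax governs.

€280447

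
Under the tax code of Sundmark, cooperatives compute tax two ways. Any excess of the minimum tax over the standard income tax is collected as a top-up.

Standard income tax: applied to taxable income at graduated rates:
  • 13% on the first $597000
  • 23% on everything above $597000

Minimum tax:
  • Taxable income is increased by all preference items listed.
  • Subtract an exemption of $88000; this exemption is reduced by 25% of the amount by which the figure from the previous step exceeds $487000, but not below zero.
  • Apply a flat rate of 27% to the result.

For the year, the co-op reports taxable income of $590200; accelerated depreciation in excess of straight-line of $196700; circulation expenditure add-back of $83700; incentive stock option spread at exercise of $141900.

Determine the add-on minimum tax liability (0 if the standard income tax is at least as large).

Standard income tax:
  $590200 × 13% = $76726

Minimum tax:
  Adjusted income: $590200 + $196700 + $83700 + $141900 = $1012500
  Exemption: 25% × ($1012500 − $487000) = $131375 ≥ $88000, so the exemption is fully phased out
  Base: $1012500 − $0 = $1012500
  $1012500 × 27% = $273375

Excess of minimum tax over standard income tax: $273375 − $76726 = $196649.

$196649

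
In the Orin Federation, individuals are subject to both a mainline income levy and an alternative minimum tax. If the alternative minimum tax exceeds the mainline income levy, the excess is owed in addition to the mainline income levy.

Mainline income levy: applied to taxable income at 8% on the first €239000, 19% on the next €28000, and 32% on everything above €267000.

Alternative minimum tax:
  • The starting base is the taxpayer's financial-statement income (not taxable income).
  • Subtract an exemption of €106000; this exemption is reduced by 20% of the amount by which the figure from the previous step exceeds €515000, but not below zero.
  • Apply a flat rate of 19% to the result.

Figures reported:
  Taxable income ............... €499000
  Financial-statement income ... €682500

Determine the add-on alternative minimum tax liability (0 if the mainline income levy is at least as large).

Alternative minimum tax:
  Base (financial-statement income): €682500
  Exemption: €106000 − 20% × (€682500 − €515000) = €106000 − €33500 = €72500
  Base: €682500 − €72500 = €610000
  €610000 × 19% = €115900

Mainline income levy:
  €239000 × 8% = €19120
  €28000 × 19% = €5320
  €232000 × 32% = €74240
  → €98680

Excess of alternative minimum tax over mainline income levy: €115900 − €98680 = €17220.

€17220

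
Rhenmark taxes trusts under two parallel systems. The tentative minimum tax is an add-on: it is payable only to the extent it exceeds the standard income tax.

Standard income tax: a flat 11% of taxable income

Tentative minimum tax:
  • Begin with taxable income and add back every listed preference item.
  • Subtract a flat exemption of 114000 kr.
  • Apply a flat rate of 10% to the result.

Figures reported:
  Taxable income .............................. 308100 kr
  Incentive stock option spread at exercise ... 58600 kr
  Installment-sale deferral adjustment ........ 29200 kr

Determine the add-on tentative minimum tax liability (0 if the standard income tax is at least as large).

Tentative minimum tax:
  Adjusted income: 308100 kr + 58600 kr + 29200 kr = 395900 kr
  Less exemption 114000 kr → base 281900 kr
  281900 kr × 10% = 28190 kr

Standard income tax:
  308100 kr × 11% = 33891 kr

28190 kr ≤ 33891 kr, so no add-on is due.

0 kr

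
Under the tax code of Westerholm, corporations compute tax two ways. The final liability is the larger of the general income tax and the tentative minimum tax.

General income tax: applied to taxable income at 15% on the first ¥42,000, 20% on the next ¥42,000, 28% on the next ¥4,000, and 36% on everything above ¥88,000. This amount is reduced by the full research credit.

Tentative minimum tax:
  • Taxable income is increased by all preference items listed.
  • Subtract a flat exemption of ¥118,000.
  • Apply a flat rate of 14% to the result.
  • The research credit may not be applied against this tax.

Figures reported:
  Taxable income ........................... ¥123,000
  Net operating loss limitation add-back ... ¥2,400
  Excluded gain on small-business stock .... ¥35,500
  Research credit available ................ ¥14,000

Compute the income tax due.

Tentative minimum tax:
  Adjusted income: ¥123,000 + ¥2,400 + ¥35,500 = ¥160,900
  Less exemption ¥118,000 → base ¥42,900
  ¥42,900 × 14% = ¥6,006

General income tax:
  ¥42,000 × 15% = ¥6,300
  ¥42,000 × 20% = ¥8,400
  ¥4,000 × 28% = ¥1,120
  ¥35,000 × 36% = ¥12,600
  → ¥28,420
  Less research credit ¥14,000 → ¥14,420

¥14,420 > ¥6,006, so the general income tax governs.

¥14,420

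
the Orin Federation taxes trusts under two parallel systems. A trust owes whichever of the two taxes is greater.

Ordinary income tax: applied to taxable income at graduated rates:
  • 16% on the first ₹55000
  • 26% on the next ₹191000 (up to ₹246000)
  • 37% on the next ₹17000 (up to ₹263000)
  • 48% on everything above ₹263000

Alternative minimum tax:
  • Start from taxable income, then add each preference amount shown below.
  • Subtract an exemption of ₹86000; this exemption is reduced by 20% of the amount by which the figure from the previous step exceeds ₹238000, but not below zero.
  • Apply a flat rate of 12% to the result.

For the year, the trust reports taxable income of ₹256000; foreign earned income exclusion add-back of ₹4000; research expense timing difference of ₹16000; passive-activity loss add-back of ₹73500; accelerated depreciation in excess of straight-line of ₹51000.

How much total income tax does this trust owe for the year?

₹62160

Alternative minimum tax:
  Adjusted income: ₹256000 + ₹4000 + ₹16000 + ₹73500 + ₹51000 = ₹400500
  Exemption: ₹86000 − 20% × (₹400500 − ₹238000) = ₹86000 − ₹32500 = ₹53500
  Base: ₹400500 − ₹53500 = ₹347000
  ₹347000 × 12% = ₹41640

Ordinary income tax:
  ₹55000 × 16% = ₹8800
  ₹191000 × 26% = ₹49660
  ₹10000 × 37% = ₹3700
  → ₹62160

₹62160 > ₹41640, so the ordinary income tax governs.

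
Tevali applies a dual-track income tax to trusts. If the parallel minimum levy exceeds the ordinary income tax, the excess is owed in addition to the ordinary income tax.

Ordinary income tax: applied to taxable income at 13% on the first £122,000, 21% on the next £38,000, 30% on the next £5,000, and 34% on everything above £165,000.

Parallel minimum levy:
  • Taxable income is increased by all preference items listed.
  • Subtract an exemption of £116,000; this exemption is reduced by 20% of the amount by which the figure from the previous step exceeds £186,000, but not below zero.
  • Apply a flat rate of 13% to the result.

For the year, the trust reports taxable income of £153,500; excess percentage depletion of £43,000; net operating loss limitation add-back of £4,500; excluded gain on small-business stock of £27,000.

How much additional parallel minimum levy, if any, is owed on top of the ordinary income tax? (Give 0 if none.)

£0

Ordinary income tax:
  £122,000 × 13% = £15,860
  £31,500 × 21% = £6,615
  → £22,475

Parallel minimum levy:
  Adjusted income: £153,500 + £43,000 + £4,500 + £27,000 = £228,000
  Exemption: £116,000 − 20% × (£228,000 − £186,000) = £116,000 − £8,400 = £107,600
  Base: £228,000 − £107,600 = £120,400
  £120,400 × 13% = £15,652

£15,652 ≤ £22,475, so no add-on is due.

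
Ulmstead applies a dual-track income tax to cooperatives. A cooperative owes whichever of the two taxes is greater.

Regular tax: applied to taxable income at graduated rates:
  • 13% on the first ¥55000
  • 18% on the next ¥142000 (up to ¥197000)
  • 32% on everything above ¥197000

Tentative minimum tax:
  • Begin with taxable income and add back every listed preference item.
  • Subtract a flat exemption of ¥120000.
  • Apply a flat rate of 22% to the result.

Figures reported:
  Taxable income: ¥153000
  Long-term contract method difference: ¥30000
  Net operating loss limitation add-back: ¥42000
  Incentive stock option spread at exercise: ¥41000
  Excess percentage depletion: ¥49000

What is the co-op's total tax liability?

Regular tax:
  ¥55000 × 13% = ¥7150
  ¥98000 × 18% = ¥17640
  → ¥24790

Tentative minimum tax:
  Adjusted income: ¥153000 + ¥30000 + ¥42000 + ¥41000 + ¥49000 = ¥315000
  Less exemption ¥120000 → base ¥195000
  ¥195000 × 22% = ¥42900

¥42900 > ¥24790, so the tentative minimum tax is the binding amount.

¥42900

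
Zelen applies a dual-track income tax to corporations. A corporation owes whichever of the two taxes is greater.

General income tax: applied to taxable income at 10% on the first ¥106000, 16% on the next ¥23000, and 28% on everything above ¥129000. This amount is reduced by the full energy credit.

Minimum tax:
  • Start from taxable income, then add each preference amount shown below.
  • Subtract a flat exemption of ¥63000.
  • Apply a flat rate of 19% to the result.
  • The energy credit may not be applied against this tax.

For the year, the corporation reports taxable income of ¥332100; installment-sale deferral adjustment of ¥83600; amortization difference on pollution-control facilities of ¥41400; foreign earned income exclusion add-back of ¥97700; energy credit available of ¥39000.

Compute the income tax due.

General income tax:
  ¥106000 × 10% = ¥10600
  ¥23000 × 16% = ¥3680
  ¥203100 × 28% = ¥56868
  → ¥71148
  Less energy credit ¥39000 → ¥32148

Minimum tax:
  Adjusted income: ¥332100 + ¥83600 + ¥41400 + ¥97700 = ¥554800
  Less exemption ¥63000 → base ¥491800
  ¥491800 × 19% = ¥93442

¥93442 > ¥32148, so the minimum tax is the binding amount.

¥93442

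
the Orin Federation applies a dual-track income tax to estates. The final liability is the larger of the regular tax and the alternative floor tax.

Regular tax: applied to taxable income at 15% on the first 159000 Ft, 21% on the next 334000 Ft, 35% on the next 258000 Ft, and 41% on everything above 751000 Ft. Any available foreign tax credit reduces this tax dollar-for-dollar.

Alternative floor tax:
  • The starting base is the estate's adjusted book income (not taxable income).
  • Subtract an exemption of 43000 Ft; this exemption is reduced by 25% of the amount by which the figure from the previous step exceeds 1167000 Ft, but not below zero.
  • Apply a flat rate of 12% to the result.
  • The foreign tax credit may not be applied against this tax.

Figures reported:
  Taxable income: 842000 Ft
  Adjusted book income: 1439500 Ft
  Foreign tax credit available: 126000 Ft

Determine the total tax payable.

Regular tax:
  159000 Ft × 15% = 23850 Ft
  334000 Ft × 21% = 70140 Ft
  258000 Ft × 35% = 90300 Ft
  91000 Ft × 41% = 37310 Ft
  → 221600 Ft
  Less foreign tax credit 126000 Ft → 95600 Ft

Alternative floor tax:
  Base (adjusted book income): 1439500 Ft
  Exemption: 25% × (1439500 Ft − 1167000 Ft) = 68125 Ft ≥ 43000 Ft, so the exemption is fully phased out
  Base: 1439500 Ft − 0 Ft = 1439500 Ft
  1439500 Ft × 12% = 172740 Ft

172740 Ft > 95600 Ft, so the alternative floor tax is the binding amount.

172740 Ft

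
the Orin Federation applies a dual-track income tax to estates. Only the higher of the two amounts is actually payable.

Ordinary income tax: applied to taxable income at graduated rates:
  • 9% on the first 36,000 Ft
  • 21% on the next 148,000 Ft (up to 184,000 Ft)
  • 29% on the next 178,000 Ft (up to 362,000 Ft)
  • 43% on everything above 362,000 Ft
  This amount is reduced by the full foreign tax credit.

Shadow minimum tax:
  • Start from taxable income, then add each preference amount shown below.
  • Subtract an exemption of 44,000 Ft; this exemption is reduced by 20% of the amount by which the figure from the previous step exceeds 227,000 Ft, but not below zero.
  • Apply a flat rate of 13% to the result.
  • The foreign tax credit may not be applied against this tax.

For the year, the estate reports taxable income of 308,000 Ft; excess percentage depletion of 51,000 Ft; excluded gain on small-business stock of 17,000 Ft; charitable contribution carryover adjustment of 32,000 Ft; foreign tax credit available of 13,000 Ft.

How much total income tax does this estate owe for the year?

Shadow minimum tax:
  Adjusted income: 308,000 Ft + 51,000 Ft + 17,000 Ft + 32,000 Ft = 408,000 Ft
  Exemption: 44,000 Ft − 20% × (408,000 Ft − 227,000 Ft) = 44,000 Ft − 36,200 Ft = 7,800 Ft
  Base: 408,000 Ft − 7,800 Ft = 400,200 Ft
  400,200 Ft × 13% = 52,026 Ft

Ordinary income tax:
  36,000 Ft × 9% = 3,240 Ft
  148,000 Ft × 21% = 31,080 Ft
  124,000 Ft × 29% = 35,960 Ft
  → 70,280 Ft
  Less foreign tax credit 13,000 Ft → 57,280 Ft

57,280 Ft > 52,026 Ft, so the ordinary income tax governs.

57,280 Ft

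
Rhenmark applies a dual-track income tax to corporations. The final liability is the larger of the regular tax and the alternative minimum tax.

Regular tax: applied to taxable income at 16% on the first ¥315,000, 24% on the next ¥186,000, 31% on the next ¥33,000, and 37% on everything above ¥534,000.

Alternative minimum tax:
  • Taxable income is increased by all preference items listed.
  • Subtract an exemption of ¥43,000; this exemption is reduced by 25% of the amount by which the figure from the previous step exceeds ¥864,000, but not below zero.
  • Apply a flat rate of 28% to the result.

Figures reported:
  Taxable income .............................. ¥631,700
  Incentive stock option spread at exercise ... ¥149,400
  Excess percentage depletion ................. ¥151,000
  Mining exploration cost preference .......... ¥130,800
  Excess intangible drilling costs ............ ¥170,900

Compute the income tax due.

Alternative minimum tax:
  Adjusted income: ¥631,700 + ¥149,400 + ¥151,000 + ¥130,800 + ¥170,900 = ¥1,233,800
  Exemption: 25% × (¥1,233,800 − ¥864,000) = ¥92,450 ≥ ¥43,000, so the exemption is fully phased out
  Base: ¥1,233,800 − ¥0 = ¥1,233,800
  ¥1,233,800 × 28% = ¥345,464

Regular tax:
  ¥315,000 × 16% = ¥50,400
  ¥186,000 × 24% = ¥44,640
  ¥33,000 × 31% = ¥10,230
  ¥97,700 × 37% = ¥36,149
  → ¥141,419

¥345,464 > ¥141,419, so the alternative minimum tax is the binding amount.

¥345,464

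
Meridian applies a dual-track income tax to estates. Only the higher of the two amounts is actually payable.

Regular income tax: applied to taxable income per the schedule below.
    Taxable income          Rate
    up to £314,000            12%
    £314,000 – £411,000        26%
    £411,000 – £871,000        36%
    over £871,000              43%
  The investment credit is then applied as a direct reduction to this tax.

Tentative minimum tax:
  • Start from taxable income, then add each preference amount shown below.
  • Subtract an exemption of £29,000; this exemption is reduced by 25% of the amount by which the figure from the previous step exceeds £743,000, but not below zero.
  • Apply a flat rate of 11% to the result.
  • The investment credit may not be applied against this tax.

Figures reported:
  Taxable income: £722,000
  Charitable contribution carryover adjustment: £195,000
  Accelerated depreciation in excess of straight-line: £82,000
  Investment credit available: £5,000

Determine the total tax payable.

£169,860

Tentative minimum tax:
  Adjusted income: £722,000 + £195,000 + £82,000 = £999,000
  Exemption: 25% × (£999,000 − £743,000) = £64,000 ≥ £29,000, so the exemption is fully phased out
  Base: £999,000 − £0 = £999,000
  £999,000 × 11% = £109,890

Regular income tax:
  £314,000 × 12% = £37,680
  £97,000 × 26% = £25,220
  £311,000 × 36% = £111,960
  → £174,860
  Less investment credit £5,000 → £169,860

£169,860 > £109,890, so the regular income tax governs.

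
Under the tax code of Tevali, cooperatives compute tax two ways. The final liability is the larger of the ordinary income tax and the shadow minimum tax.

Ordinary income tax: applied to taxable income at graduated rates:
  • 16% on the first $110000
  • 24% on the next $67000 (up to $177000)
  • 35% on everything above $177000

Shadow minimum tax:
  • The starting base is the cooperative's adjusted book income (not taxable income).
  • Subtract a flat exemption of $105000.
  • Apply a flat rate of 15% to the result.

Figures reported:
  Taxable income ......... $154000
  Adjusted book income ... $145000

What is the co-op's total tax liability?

$28160

Shadow minimum tax:
  Base (adjusted book income): $145000
  Less exemption $105000 → base $40000
  $40000 × 15% = $6000

Ordinary income tax:
  $110000 × 16% = $17600
  $44000 × 24% = $10560
  → $28160

$28160 > $6000, so the ordinary income tax governs.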